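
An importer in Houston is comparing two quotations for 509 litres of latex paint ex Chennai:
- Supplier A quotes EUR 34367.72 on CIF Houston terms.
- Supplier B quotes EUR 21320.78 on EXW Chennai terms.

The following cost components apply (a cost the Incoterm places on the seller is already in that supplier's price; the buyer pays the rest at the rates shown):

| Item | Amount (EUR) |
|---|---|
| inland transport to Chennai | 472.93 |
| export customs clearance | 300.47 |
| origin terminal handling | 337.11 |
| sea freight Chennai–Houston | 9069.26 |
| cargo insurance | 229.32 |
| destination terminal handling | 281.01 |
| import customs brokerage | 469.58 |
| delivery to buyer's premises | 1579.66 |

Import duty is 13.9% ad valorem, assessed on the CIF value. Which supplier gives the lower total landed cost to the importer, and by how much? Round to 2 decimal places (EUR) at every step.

Supplier A (CIF):
The CIF price already equals the CIF value: 34367.72
Import duty = 34367.72 × 13.9% = 4777.11
Buyer bears (A): 281.01 + 469.58 + 1579.66 = 2330.25
Landed cost (A) = invoice 34367.72 + 2330.25 + duty 4777.11 = 41475.08
Supplier B (EXW):
CIF value = EXW price + inland to port + export clearance + origin terminal + freight + insurance = 21320.78 + 472.93 + 300.47 + 337.11 + 9069.26 + 229.32 = 31729.87
Import duty = 31729.87 × 13.9% = 4410.45
Buyer bears (B): 472.93 + 300.47 + 337.11 + 9069.26 + 229.32 + 281.01 + 469.58 + 1579.66 = 12739.34
Landed cost (B) = invoice 21320.78 + 12739.34 + duty 4410.45 = 38470.57
Difference = |41475.08 − 38470.57| = 3004.51

Supplier B is cheaper by EUR 3004.51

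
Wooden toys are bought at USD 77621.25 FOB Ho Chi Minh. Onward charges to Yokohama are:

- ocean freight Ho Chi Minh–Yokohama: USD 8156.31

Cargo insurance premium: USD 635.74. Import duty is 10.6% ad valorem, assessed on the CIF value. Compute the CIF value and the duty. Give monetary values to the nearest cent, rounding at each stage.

CIF = FOB price + freight + insurance
CIF = 77621.25 + 8156.31 + 635.74 = 86413.30
Import duty = 86413.30 × 10.6% = 9159.81

CIF value: USD 86413.30; import duty: USD 9159.81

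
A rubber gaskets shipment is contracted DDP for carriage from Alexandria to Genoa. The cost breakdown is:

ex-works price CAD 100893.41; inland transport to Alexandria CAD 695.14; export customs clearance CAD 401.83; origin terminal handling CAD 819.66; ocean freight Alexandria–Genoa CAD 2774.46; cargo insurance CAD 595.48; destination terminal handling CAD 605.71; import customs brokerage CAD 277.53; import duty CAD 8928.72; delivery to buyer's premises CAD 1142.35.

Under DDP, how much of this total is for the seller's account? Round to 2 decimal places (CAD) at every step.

DDP: the seller bears all costs including import duty.
Seller's account: goods 100893.41 + inland to port 695.14 + export clearance 401.83 + origin terminal 819.66 + freight 2774.46 + insurance 595.48 + destination terminal 605.71 + brokerage 277.53 + duty 8928.72 + delivery 1142.35 = 117134.29
Buyer's account: 0.00

Seller's account: CAD 117134.29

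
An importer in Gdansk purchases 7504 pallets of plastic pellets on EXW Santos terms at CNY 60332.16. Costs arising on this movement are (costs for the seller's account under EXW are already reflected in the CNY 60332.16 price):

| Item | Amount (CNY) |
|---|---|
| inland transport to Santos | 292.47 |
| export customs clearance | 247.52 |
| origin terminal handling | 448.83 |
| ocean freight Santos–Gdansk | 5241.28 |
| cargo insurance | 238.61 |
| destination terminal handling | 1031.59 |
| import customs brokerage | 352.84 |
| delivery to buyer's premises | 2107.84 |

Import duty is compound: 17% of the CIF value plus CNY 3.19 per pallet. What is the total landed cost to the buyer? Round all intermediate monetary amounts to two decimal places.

EXW: the seller makes goods available at their premises; the buyer bears all onward costs.
CIF value = EXW price + inland to port + export clearance + origin terminal + freight + insurance = 60332.16 + 292.47 + 247.52 + 448.83 + 5241.28 + 238.61 = 66800.87
Ad valorem component: 66800.87 × 17% = 11356.15
Specific component: 7504 × 3.19 = 23937.76
Import duty = 11356.15 + 23937.76 = 35293.91
Buyer bears: inland to port 292.47 + export clearance 247.52 + origin terminal 448.83 + freight 5241.28 + insurance 238.61 + destination terminal 1031.59 + brokerage 352.84 + delivery 2107.84 + duty 35293.91 = 45254.89
Landed cost = invoice 60332.16 + 45254.89 = 105587.05

Total landed cost: CNY 105587.05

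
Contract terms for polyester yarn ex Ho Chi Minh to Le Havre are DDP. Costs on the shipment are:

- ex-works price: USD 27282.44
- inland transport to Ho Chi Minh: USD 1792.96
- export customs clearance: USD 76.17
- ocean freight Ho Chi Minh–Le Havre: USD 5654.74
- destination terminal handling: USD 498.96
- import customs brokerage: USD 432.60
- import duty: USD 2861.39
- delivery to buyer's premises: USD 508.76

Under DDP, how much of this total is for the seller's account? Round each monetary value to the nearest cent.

Seller's account: USD 39108.02

DDP: the seller bears all costs including import duty.
Seller's account: goods 27282.44 + inland to port 1792.96 + export clearance 76.17 + freight 5654.74 + destination terminal 498.96 + brokerage 432.60 + duty 2861.39 + delivery 508.76 = 39108.02
Buyer's account: 0.00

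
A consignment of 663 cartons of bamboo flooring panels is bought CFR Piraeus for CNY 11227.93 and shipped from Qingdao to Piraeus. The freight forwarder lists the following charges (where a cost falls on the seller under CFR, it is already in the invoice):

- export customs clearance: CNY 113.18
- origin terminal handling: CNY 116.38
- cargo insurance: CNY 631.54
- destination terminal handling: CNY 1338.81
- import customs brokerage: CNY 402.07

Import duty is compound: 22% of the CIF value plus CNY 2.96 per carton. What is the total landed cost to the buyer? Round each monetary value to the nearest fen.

Total landed cost: CNY 18171.91

CFR: the seller pays costs through ocean freight to the destination port, but not insurance.
Already in the invoice (seller's account under CFR): export clearance, origin terminal — exclude.
CIF value = CFR price + insurance = 11227.93 + 631.54 = 11859.47
Ad valorem component: 11859.47 × 22% = 2609.08
Specific component: 663 × 2.96 = 1962.48
Import duty = 2609.08 + 1962.48 = 4571.56
Buyer bears: insurance 631.54 + destination terminal 1338.81 + brokerage 402.07 + duty 4571.56 = 6943.98
Landed cost = invoice 11227.93 + 6943.98 = 18171.91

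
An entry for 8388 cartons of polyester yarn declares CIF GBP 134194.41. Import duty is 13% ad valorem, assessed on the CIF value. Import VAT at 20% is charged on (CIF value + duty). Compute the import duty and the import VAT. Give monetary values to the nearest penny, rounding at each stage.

Import duty = 134194.41 × 13% = 17445.27
VAT base = CIF + duty = 134194.41 + 17445.27 = 151639.68
Import VAT = 151639.68 × 20% = 30327.94

Import duty: GBP 17445.27; import VAT: GBP 30327.94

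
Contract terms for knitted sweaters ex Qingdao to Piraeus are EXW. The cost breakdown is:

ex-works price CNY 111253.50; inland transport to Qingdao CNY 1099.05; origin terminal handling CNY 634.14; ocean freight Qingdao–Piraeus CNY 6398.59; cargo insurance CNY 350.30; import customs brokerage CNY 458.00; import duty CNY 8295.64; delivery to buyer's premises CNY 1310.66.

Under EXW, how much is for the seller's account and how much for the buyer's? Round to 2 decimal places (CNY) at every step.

Seller: CNY 111253.50; buyer: CNY 18546.38

EXW: the seller makes goods available at their premises; the buyer bears all onward costs.
Seller's account: goods 111253.50 = 111253.50
Buyer's account: inland to port 1099.05 + origin terminal 634.14 + freight 6398.59 + insurance 350.30 + brokerage 458.00 + duty 8295.64 + delivery 1310.66 = 18546.38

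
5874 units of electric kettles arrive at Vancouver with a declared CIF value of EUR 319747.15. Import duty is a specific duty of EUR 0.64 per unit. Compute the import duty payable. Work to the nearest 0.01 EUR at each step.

Import duty: EUR 3759.36

Import duty = 5874 × 0.64 = 3759.36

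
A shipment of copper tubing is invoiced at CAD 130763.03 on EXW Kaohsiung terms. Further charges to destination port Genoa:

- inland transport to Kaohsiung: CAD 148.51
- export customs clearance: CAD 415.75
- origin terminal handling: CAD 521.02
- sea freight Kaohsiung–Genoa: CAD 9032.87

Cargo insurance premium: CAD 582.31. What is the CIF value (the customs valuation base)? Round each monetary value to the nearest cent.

CIF value: CAD 141463.49

CIF = EXW price + pre-shipment costs + freight + insurance
CIF = 130763.03 + 148.51 + 415.75 + 521.02 + 9032.87 + 582.31 = 141463.49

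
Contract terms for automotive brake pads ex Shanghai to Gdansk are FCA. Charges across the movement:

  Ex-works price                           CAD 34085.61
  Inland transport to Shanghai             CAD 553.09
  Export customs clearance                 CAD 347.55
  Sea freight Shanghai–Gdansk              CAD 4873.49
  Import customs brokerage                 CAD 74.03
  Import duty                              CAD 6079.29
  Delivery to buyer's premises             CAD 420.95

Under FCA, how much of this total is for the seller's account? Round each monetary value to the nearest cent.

Seller's account: CAD 34986.25

FCA: the seller delivers export-cleared goods to the carrier; the buyer bears costs from that point.
Seller's account: goods 34085.61 + inland to port 553.09 + export clearance 347.55 = 34986.25
Buyer's account: freight 4873.49 + brokerage 74.03 + duty 6079.29 + delivery 420.95 = 11447.76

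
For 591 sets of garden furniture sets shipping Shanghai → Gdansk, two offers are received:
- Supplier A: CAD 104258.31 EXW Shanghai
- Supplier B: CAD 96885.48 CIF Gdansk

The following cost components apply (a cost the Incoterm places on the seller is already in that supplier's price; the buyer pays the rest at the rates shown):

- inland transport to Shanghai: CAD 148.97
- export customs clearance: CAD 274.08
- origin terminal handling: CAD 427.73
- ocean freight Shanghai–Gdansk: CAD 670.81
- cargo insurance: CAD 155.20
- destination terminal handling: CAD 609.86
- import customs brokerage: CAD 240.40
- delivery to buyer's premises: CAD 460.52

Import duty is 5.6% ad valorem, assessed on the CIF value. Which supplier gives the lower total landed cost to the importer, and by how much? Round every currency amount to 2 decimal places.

Supplier B is cheaper by CAD 9556.40

Supplier A (EXW):
CIF value = EXW price + inland to port + export clearance + origin terminal + freight + insurance = 104258.31 + 148.97 + 274.08 + 427.73 + 670.81 + 155.20 = 105935.10
Import duty = 105935.10 × 5.6% = 5932.37
Buyer bears (A): 148.97 + 274.08 + 427.73 + 670.81 + 155.20 + 609.86 + 240.40 + 460.52 = 2987.57
Landed cost (A) = invoice 104258.31 + 2987.57 + duty 5932.37 = 113178.25
Supplier B (CIF):
The CIF price already equals the CIF value: 96885.48
Import duty = 96885.48 × 5.6% = 5425.59
Buyer bears (B): 609.86 + 240.40 + 460.52 = 1310.78
Landed cost (B) = invoice 96885.48 + 1310.78 + duty 5425.59 = 103621.85
Difference = |113178.25 − 103621.85| = 9556.40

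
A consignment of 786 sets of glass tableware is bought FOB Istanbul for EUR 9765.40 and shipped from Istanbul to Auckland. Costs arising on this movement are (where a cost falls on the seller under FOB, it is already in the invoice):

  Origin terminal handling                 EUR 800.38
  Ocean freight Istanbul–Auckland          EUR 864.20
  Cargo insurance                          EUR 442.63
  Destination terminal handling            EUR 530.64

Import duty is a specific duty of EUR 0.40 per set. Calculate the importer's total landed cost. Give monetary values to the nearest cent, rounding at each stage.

Total landed cost: EUR 11917.27

FOB: the seller bears costs until goods are on board at the origin port; the buyer bears freight, insurance and all costs thereafter.
Already in the invoice (seller's account under FOB): origin terminal — exclude.
CIF value = FOB price + freight + insurance = 9765.40 + 864.20 + 442.63 = 11072.23
Import duty = 786 × 0.40 = 314.40
Buyer bears: freight 864.20 + insurance 442.63 + destination terminal 530.64 + duty 314.40 = 2151.87
Landed cost = invoice 9765.40 + 2151.87 = 11917.27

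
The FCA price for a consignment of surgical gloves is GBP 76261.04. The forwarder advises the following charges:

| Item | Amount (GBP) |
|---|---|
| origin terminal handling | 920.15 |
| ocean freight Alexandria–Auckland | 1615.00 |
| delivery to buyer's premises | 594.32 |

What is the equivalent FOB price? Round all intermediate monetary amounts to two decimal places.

Not relevant to the conversion: delivery, freight — on the buyer under both terms; not part of either seller's price.
From FCA to FOB, the seller additionally bears: origin terminal.
FOB price = 76261.04 + 920.15 = 77181.19

FOB price: GBP 77181.19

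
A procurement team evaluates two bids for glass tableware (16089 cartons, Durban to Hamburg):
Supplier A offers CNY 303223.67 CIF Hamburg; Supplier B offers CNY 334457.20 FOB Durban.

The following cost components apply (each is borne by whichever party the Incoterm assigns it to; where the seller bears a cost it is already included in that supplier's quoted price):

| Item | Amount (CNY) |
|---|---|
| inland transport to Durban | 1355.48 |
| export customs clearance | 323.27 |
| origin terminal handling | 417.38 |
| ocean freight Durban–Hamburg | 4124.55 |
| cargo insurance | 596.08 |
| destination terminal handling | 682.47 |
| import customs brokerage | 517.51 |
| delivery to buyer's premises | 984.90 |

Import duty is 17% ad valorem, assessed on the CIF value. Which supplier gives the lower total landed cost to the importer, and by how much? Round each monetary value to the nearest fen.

Supplier A is cheaper by CNY 42066.37

Supplier A (CIF):
The CIF price already equals the CIF value: 303223.67
Import duty = 303223.67 × 17% = 51548.02
Buyer bears (A): 682.47 + 517.51 + 984.90 = 2184.88
Landed cost (A) = invoice 303223.67 + 2184.88 + duty 51548.02 = 356956.57
Supplier B (FOB):
CIF value = FOB price + freight + insurance = 334457.20 + 4124.55 + 596.08 = 339177.83
Import duty = 339177.83 × 17% = 57660.23
Buyer bears (B): 4124.55 + 596.08 + 682.47 + 517.51 + 984.90 = 6905.51
Landed cost (B) = invoice 334457.20 + 6905.51 + duty 57660.23 = 399022.94
Difference = |356956.57 − 399022.94| = 42066.37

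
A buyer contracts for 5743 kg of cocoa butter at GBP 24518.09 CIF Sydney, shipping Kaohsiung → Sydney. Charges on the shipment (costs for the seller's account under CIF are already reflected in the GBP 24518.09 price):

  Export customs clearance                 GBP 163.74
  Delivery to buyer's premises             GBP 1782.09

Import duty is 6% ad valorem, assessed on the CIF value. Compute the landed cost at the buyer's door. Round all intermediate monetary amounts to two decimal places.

Total landed cost: GBP 27771.27

CIF: the seller pays costs through ocean freight and marine insurance to the destination port.
Already in the invoice (seller's account under CIF): export clearance — exclude.
The CIF price already equals the CIF value: 24518.09
Import duty = 24518.09 × 6% = 1471.09
Buyer bears: delivery 1782.09 + duty 1471.09 = 3253.18
Landed cost = invoice 24518.09 + 3253.18 = 27771.27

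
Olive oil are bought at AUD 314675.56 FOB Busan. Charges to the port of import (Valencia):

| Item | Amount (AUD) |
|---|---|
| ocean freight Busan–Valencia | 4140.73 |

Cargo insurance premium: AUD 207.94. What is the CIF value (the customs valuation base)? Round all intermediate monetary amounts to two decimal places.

CIF = FOB price + freight + insurance
CIF = 314675.56 + 4140.73 + 207.94 = 319024.23

CIF value: AUD 319024.23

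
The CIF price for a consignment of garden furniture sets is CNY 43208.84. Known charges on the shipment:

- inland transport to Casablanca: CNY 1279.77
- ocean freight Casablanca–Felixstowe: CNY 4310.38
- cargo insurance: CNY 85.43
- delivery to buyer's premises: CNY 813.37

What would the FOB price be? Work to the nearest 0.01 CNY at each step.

FOB price: CNY 38813.03

Not relevant to the conversion: inland to port — on the seller under both CIF and FOB; already in the CIF price and stays in the FOB price. delivery — on the buyer under both terms; not part of either seller's price.
From CIF to FOB, the seller no longer bears: freight, insurance.
FOB price = 43208.84 − 4310.38 − 85.43 = 38813.03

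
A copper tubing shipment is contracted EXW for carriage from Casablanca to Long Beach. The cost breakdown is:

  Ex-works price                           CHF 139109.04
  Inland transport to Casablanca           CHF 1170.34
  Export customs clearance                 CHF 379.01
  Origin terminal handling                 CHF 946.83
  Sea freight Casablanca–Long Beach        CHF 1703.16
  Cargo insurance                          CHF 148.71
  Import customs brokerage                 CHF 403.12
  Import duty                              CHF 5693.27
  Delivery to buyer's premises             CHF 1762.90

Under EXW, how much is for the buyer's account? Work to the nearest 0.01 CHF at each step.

EXW: the seller makes goods available at their premises; the buyer bears all onward costs.
Seller's account: goods 139109.04 = 139109.04
Buyer's account: inland to port 1170.34 + export clearance 379.01 + origin terminal 946.83 + freight 1703.16 + insurance 148.71 + brokerage 403.12 + duty 5693.27 + delivery 1762.90 = 12207.34

Buyer's account: CHF 12207.34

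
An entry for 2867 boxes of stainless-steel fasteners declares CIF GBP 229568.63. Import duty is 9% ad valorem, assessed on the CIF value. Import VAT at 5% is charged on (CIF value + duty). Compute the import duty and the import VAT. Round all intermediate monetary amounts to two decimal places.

Import duty = 229568.63 × 9% = 20661.18
VAT base = CIF + duty = 229568.63 + 20661.18 = 250229.81
Import VAT = 250229.81 × 5% = 12511.49

Import duty: GBP 20661.18; import VAT: GBP 12511.49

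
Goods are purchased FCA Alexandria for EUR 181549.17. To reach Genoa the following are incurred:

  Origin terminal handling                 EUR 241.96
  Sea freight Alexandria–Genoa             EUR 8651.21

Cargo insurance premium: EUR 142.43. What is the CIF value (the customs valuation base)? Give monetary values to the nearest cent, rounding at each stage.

CIF value: EUR 190584.77

CIF = FCA price + pre-shipment costs + freight + insurance
CIF = 181549.17 + 241.96 + 8651.21 + 142.43 = 190584.77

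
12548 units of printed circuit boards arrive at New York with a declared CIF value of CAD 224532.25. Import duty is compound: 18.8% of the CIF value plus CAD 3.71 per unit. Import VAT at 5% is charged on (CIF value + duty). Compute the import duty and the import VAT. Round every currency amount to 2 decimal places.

Import duty: CAD 88765.14; import VAT: CAD 15664.87

Ad valorem component: 224532.25 × 18.8% = 42212.06
Specific component: 12548 × 3.71 = 46553.08
Import duty = 42212.06 + 46553.08 = 88765.14
VAT base = CIF + duty = 224532.25 + 88765.14 = 313297.39
Import VAT = 313297.39 × 5% = 15664.87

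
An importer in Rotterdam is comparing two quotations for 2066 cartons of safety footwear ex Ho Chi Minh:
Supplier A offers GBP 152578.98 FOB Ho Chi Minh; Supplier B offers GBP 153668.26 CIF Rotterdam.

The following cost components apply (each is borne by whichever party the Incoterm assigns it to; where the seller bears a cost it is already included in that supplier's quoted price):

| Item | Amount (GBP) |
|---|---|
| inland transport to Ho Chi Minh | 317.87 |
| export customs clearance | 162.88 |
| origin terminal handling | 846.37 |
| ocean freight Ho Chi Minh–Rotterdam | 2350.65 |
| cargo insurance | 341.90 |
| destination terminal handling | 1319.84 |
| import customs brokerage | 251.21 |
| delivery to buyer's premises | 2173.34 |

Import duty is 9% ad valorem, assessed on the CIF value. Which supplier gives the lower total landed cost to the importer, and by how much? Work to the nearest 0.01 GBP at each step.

Supplier B is cheaper by GBP 1747.57

Supplier A (FOB):
CIF value = FOB price + freight + insurance = 152578.98 + 2350.65 + 341.90 = 155271.53
Import duty = 155271.53 × 9% = 13974.44
Buyer bears (A): 2350.65 + 341.90 + 1319.84 + 251.21 + 2173.34 = 6436.94
Landed cost (A) = invoice 152578.98 + 6436.94 + duty 13974.44 = 172990.36
Supplier B (CIF):
The CIF price already equals the CIF value: 153668.26
Import duty = 153668.26 × 9% = 13830.14
Buyer bears (B): 1319.84 + 251.21 + 2173.34 = 3744.39
Landed cost (B) = invoice 153668.26 + 3744.39 + duty 13830.14 = 171242.79
Difference = |172990.36 − 171242.79| = 1747.57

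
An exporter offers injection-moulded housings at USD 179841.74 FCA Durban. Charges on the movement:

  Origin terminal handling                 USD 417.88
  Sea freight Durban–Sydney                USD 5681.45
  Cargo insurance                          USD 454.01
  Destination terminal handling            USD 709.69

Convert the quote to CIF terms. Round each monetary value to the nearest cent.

Not relevant to the conversion: destination terminal — on the buyer under both terms; not part of either seller's price.
From FCA to CIF, the seller additionally bears: origin terminal, freight, insurance.
CIF price = 179841.74 + 417.88 + 5681.45 + 454.01 = 186395.08

CIF price: USD 186395.08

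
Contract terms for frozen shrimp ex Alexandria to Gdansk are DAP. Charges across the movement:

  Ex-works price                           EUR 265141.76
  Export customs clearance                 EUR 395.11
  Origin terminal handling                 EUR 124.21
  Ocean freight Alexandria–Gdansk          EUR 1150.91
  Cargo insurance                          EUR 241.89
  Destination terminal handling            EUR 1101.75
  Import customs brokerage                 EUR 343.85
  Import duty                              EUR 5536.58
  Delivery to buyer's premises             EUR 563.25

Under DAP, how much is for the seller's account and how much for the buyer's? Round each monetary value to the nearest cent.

Seller: EUR 268718.88; buyer: EUR 5880.43

DAP: the seller bears all costs to the named destination except import duty and clearance.
Seller's account: goods 265141.76 + export clearance 395.11 + origin terminal 124.21 + freight 1150.91 + insurance 241.89 + destination terminal 1101.75 + delivery 563.25 = 268718.88
Buyer's account: brokerage 343.85 + duty 5536.58 = 5880.43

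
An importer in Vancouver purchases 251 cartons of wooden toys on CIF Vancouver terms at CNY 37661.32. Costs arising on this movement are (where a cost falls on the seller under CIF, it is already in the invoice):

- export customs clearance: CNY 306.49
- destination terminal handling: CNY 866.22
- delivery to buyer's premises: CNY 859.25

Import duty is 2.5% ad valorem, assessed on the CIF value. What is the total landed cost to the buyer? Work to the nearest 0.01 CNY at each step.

CIF: the seller pays costs through ocean freight and marine insurance to the destination port.
Already in the invoice (seller's account under CIF): export clearance — exclude.
The CIF price already equals the CIF value: 37661.32
Import duty = 37661.32 × 2.5% = 941.53
Buyer bears: destination terminal 866.22 + delivery 859.25 + duty 941.53 = 2667.00
Landed cost = invoice 37661.32 + 2667.00 = 40328.32

Total landed cost: CNY 40328.32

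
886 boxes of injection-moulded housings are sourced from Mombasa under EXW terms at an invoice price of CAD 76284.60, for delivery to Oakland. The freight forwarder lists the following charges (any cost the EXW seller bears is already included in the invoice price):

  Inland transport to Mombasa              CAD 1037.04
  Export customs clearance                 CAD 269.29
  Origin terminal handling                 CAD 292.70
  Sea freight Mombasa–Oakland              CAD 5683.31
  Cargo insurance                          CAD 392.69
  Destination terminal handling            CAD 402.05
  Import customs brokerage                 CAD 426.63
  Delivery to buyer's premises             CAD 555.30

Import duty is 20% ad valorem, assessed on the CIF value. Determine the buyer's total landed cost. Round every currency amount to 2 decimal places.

Total landed cost: CAD 102135.54

EXW: the seller makes goods available at their premises; the buyer bears all onward costs.
CIF value = EXW price + inland to port + export clearance + origin terminal + freight + insurance = 76284.60 + 1037.04 + 269.29 + 292.70 + 5683.31 + 392.69 = 83959.63
Import duty = 83959.63 × 20% = 16791.93
Buyer bears: inland to port 1037.04 + export clearance 269.29 + origin terminal 292.70 + freight 5683.31 + insurance 392.69 + destination terminal 402.05 + brokerage 426.63 + delivery 555.30 + duty 16791.93 = 25850.94
Landed cost = invoice 76284.60 + 25850.94 = 102135.54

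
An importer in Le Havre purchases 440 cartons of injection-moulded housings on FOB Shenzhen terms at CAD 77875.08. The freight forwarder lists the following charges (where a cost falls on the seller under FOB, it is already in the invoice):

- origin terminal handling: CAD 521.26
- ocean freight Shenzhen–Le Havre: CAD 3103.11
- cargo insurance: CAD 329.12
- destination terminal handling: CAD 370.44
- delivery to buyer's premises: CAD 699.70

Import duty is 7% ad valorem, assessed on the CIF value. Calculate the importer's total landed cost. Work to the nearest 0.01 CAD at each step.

Total landed cost: CAD 88068.96

FOB: the seller bears costs until goods are on board at the origin port; the buyer bears freight, insurance and all costs thereafter.
Already in the invoice (seller's account under FOB): origin terminal — exclude.
CIF value = FOB price + freight + insurance = 77875.08 + 3103.11 + 329.12 = 81307.31
Import duty = 81307.31 × 7% = 5691.51
Buyer bears: freight 3103.11 + insurance 329.12 + destination terminal 370.44 + delivery 699.70 + duty 5691.51 = 10193.88
Landed cost = invoice 77875.08 + 10193.88 = 88068.96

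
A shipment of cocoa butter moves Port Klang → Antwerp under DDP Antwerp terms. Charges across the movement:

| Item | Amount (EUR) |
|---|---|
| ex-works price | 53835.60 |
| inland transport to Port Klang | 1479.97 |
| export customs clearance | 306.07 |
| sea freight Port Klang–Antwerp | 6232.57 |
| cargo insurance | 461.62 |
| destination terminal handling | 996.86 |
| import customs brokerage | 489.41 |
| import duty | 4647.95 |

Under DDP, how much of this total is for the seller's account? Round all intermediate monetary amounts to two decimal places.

Seller's account: EUR 68450.05

DDP: the seller bears all costs including import duty.
Seller's account: goods 53835.60 + inland to port 1479.97 + export clearance 306.07 + freight 6232.57 + insurance 461.62 + destination terminal 996.86 + brokerage 489.41 + duty 4647.95 = 68450.05
Buyer's account: 0.00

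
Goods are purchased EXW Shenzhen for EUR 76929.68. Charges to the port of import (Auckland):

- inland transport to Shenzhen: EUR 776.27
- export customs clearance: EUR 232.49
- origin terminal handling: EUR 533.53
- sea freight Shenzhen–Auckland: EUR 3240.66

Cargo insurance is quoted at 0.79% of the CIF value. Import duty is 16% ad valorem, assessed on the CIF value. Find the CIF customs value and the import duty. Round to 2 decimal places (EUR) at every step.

Let C be the CIF value. C = EXW price + pre-shipment costs + freight + 0.79% × C
C − 0.79% × C = 76929.68 + 776.27 + 232.49 + 533.53 + 3240.66
0.9921 × C = 81712.63
C = 81712.63 / 0.9921 = 82363.30
Insurance premium = 0.79% × 82363.30 = 650.67
Import duty = 82363.30 × 16% = 13178.13

CIF value: EUR 82363.30; import duty: EUR 13178.13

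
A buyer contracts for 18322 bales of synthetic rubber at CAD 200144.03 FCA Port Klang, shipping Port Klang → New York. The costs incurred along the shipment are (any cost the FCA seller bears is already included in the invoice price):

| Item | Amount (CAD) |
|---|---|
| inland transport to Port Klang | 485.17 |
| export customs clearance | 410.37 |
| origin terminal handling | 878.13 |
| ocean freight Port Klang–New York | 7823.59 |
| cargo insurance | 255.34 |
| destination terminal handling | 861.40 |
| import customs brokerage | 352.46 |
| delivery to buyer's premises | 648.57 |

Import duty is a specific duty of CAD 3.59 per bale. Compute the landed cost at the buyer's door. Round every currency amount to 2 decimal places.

FCA: the seller delivers export-cleared goods to the carrier; the buyer bears costs from that point.
Already in the invoice (seller's account under FCA): inland to port, export clearance — exclude.
CIF value = FCA price + origin terminal + freight + insurance = 200144.03 + 878.13 + 7823.59 + 255.34 = 209101.09
Import duty = 18322 × 3.59 = 65775.98
Buyer bears: origin terminal 878.13 + freight 7823.59 + insurance 255.34 + destination terminal 861.40 + brokerage 352.46 + delivery 648.57 + duty 65775.98 = 76595.47
Landed cost = invoice 200144.03 + 76595.47 = 276739.50

Total landed cost: CAD 276739.50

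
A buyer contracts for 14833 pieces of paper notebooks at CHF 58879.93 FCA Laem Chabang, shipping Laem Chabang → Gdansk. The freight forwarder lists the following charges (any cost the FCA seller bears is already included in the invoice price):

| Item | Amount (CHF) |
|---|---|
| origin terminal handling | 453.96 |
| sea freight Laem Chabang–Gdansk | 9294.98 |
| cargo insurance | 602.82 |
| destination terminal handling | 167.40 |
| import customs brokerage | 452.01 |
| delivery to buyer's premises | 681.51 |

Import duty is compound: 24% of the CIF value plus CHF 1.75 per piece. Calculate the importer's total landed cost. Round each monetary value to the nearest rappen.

FCA: the seller delivers export-cleared goods to the carrier; the buyer bears costs from that point.
CIF value = FCA price + origin terminal + freight + insurance = 58879.93 + 453.96 + 9294.98 + 602.82 = 69231.69
Ad valorem component: 69231.69 × 24% = 16615.61
Specific component: 14833 × 1.75 = 25957.75
Import duty = 16615.61 + 25957.75 = 42573.36
Buyer bears: origin terminal 453.96 + freight 9294.98 + insurance 602.82 + destination terminal 167.40 + brokerage 452.01 + delivery 681.51 + duty 42573.36 = 54226.04
Landed cost = invoice 58879.93 + 54226.04 = 113105.97

Total landed cost: CHF 113105.97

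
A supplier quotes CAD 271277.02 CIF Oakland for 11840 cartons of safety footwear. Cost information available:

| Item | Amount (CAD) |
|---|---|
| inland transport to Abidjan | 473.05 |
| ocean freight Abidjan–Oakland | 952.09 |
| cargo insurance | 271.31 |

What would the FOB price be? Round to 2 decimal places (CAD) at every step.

Not relevant to the conversion: inland to port — on the seller under both CIF and FOB; already in the CIF price and stays in the FOB price.
From CIF to FOB, the seller no longer bears: freight, insurance.
FOB price = 271277.02 − 952.09 − 271.31 = 270053.62

FOB price: CAD 270053.62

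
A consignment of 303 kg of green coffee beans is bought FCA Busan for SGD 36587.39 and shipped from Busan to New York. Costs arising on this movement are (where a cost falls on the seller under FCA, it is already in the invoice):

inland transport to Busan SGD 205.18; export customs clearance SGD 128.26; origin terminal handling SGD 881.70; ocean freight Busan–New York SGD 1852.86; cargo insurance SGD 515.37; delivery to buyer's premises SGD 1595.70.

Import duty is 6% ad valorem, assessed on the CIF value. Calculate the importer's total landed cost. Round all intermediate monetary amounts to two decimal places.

FCA: the seller delivers export-cleared goods to the carrier; the buyer bears costs from that point.
Already in the invoice (seller's account under FCA): inland to port, export clearance — exclude.
CIF value = FCA price + origin terminal + freight + insurance = 36587.39 + 881.70 + 1852.86 + 515.37 = 39837.32
Import duty = 39837.32 × 6% = 2390.24
Buyer bears: origin terminal 881.70 + freight 1852.86 + insurance 515.37 + delivery 1595.70 + duty 2390.24 = 7235.87
Landed cost = invoice 36587.39 + 7235.87 = 43823.26

Total landed cost: SGD 43823.26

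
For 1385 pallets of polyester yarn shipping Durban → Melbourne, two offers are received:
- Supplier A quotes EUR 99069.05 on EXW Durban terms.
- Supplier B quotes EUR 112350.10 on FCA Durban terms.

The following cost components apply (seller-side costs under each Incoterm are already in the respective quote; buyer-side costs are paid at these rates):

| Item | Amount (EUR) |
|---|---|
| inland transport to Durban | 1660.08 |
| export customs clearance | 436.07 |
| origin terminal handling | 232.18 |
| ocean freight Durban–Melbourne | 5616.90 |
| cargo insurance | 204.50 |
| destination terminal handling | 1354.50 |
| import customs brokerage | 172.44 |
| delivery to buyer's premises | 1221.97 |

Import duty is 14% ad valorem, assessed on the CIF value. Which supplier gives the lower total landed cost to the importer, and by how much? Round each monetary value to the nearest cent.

Supplier A (EXW):
CIF value = EXW price + inland to port + export clearance + origin terminal + freight + insurance = 99069.05 + 1660.08 + 436.07 + 232.18 + 5616.90 + 204.50 = 107218.78
Import duty = 107218.78 × 14% = 15010.63
Buyer bears (A): 1660.08 + 436.07 + 232.18 + 5616.90 + 204.50 + 1354.50 + 172.44 + 1221.97 = 10898.64
Landed cost (A) = invoice 99069.05 + 10898.64 + duty 15010.63 = 124978.32
Supplier B (FCA):
CIF value = FCA price + origin terminal + freight + insurance = 112350.10 + 232.18 + 5616.90 + 204.50 = 118403.68
Import duty = 118403.68 × 14% = 16576.52
Buyer bears (B): 232.18 + 5616.90 + 204.50 + 1354.50 + 172.44 + 1221.97 = 8802.49
Landed cost (B) = invoice 112350.10 + 8802.49 + duty 16576.52 = 137729.11
Difference = |124978.32 − 137729.11| = 12750.79

Supplier A is cheaper by EUR 12750.79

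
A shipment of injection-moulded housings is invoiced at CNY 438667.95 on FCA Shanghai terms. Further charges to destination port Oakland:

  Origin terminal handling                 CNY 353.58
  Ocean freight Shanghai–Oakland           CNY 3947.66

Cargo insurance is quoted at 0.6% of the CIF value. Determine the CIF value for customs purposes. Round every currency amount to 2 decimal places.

CIF value: CNY 445643.05

Let C be the CIF value. C = FCA price + pre-shipment costs + freight + 0.6% × C
C − 0.6% × C = 438667.95 + 353.58 + 3947.66
0.994 × C = 442969.19
C = 442969.19 / 0.994 = 445643.05
Insurance premium = 0.6% × 445643.05 = 2673.86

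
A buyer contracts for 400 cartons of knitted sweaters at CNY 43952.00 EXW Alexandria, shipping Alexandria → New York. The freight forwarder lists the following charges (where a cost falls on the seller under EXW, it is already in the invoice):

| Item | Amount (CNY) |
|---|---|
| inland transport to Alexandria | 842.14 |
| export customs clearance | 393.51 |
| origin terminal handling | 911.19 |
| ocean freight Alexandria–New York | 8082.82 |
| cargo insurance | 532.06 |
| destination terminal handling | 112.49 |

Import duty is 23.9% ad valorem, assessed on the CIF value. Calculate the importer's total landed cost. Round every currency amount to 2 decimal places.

EXW: the seller makes goods available at their premises; the buyer bears all onward costs.
CIF value = EXW price + inland to port + export clearance + origin terminal + freight + insurance = 43952.00 + 842.14 + 393.51 + 911.19 + 8082.82 + 532.06 = 54713.72
Import duty = 54713.72 × 23.9% = 13076.58
Buyer bears: inland to port 842.14 + export clearance 393.51 + origin terminal 911.19 + freight 8082.82 + insurance 532.06 + destination terminal 112.49 + duty 13076.58 = 23950.79
Landed cost = invoice 43952.00 + 23950.79 = 67902.79

Total landed cost: CNY 67902.79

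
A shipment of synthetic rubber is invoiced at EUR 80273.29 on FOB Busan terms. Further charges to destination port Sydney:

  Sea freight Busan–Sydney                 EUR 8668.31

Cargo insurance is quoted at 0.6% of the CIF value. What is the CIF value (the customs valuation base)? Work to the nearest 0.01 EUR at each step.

Let C be the CIF value. C = FOB price + freight + 0.6% × C
C − 0.6% × C = 80273.29 + 8668.31
0.994 × C = 88941.60
C = 88941.60 / 0.994 = 89478.47
Insurance premium = 0.6% × 89478.47 = 536.87

CIF value: EUR 89478.47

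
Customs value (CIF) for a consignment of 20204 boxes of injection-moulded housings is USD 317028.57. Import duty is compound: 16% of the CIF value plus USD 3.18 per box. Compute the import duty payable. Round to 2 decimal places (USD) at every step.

Ad valorem component: 317028.57 × 16% = 50724.57
Specific component: 20204 × 3.18 = 64248.72
Import duty = 50724.57 + 64248.72 = 114973.29

Import duty: USD 114973.29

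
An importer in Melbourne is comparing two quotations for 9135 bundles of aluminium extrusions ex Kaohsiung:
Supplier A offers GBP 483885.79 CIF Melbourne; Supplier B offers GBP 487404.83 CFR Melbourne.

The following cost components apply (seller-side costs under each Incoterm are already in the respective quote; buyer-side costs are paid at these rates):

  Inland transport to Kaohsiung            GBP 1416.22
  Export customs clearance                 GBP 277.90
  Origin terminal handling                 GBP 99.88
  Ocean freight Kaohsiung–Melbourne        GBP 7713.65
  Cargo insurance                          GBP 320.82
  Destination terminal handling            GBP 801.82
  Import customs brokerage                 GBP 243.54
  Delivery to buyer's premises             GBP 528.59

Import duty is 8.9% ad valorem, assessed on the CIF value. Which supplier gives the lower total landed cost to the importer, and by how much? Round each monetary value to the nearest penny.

Supplier A (CIF):
The CIF price already equals the CIF value: 483885.79
Import duty = 483885.79 × 8.9% = 43065.84
Buyer bears (A): 801.82 + 243.54 + 528.59 = 1573.95
Landed cost (A) = invoice 483885.79 + 1573.95 + duty 43065.84 = 528525.58
Supplier B (CFR):
CIF value = CFR price + insurance = 487404.83 + 320.82 = 487725.65
Import duty = 487725.65 × 8.9% = 43407.58
Buyer bears (B): 320.82 + 801.82 + 243.54 + 528.59 = 1894.77
Landed cost (B) = invoice 487404.83 + 1894.77 + duty 43407.58 = 532707.18
Difference = |528525.58 − 532707.18| = 4181.60

Supplier A is cheaper by GBP 4181.60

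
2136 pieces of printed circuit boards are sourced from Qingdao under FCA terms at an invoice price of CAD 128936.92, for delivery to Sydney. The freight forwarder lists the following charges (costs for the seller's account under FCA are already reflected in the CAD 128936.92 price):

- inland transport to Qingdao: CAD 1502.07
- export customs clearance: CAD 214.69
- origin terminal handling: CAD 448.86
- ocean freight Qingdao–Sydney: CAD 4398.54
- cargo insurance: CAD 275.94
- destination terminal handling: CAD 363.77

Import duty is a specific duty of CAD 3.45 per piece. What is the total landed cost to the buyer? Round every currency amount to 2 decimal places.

Total landed cost: CAD 141793.23

FCA: the seller delivers export-cleared goods to the carrier; the buyer bears costs from that point.
Already in the invoice (seller's account under FCA): inland to port, export clearance — exclude.
CIF value = FCA price + origin terminal + freight + insurance = 128936.92 + 448.86 + 4398.54 + 275.94 = 134060.26
Import duty = 2136 × 3.45 = 7369.20
Buyer bears: origin terminal 448.86 + freight 4398.54 + insurance 275.94 + destination terminal 363.77 + duty 7369.20 = 12856.31
Landed cost = invoice 128936.92 + 12856.31 = 141793.23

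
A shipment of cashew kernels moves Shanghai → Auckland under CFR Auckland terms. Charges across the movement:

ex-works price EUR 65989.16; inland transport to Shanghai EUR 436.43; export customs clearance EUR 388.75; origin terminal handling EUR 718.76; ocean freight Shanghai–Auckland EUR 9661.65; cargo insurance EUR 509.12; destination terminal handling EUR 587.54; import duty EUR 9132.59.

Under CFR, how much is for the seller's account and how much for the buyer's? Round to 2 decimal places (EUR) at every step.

Seller: EUR 77194.75; buyer: EUR 10229.25

CFR: the seller pays costs through ocean freight to the destination port, but not insurance.
Seller's account: goods 65989.16 + inland to port 436.43 + export clearance 388.75 + origin terminal 718.76 + freight 9661.65 = 77194.75
Buyer's account: insurance 509.12 + destination terminal 587.54 + duty 9132.59 = 10229.25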